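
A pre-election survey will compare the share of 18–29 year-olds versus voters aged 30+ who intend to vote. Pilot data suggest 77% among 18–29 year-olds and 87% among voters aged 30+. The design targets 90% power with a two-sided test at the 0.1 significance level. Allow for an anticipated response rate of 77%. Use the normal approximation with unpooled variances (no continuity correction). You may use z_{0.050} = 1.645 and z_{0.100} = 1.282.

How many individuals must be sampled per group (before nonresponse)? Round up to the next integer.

n = (z_{α/2} + z_β)² · [p₁(1−p₁) + p₂(1−p₂)] / (p₁ − p₂)²
  = (1.645 + 1.282)² · (0.77·0.23 + 0.87·0.13) / (-0.10)²
  = (2.927)² · (0.1771 + 0.1131) / 0.0100
  = 8.5673 · 0.2902 / 0.0100
  = 248.62
Adjust for 77% response: 248.62 / 0.77 = 322.89.
Round up → n = 323 per group.

n = 323 per group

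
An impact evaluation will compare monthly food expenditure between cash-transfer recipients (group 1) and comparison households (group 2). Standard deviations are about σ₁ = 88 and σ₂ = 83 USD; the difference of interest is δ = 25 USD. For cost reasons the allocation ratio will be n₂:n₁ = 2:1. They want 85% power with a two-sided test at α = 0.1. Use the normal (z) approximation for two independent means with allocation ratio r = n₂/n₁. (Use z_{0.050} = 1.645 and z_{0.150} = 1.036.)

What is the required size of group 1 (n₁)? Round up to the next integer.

n₁ = 129

n₁ = (z_{α/2} + z_β)² · (σ₁² + σ₂²/r) / δ²
   = (1.645 + 1.036)² · (88² + 83²/2) / 25²
   = 7.1878 · (7744 + 3444.5) / 625
   = 7.1878 · 11188.5 / 625
   = 128.67
Round up → n₁ = 129; n₂ = r·n₁ = 2 × 129 = 258.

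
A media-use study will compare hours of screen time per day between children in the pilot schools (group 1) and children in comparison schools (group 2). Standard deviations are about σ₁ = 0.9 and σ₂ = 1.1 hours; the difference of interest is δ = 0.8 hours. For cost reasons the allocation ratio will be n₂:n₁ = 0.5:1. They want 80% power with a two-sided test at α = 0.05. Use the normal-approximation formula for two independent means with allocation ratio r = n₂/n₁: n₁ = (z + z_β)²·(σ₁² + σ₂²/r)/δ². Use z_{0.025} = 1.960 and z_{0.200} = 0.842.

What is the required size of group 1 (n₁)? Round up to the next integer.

n₁ = 40

n₁ = (z_{α/2} + z_β)² · (σ₁² + σ₂²/r) / δ²
   = (1.960 + 0.842)² · (0.9² + 1.1²/0.5) / 0.8²
   = 7.8512 · (0.81 + 2.42) / 0.64
   = 7.8512 · 3.23 / 0.64
   = 39.62
Round up → n₁ = 40; n₂ = r·n₁ = 0.5 × 40 = 20.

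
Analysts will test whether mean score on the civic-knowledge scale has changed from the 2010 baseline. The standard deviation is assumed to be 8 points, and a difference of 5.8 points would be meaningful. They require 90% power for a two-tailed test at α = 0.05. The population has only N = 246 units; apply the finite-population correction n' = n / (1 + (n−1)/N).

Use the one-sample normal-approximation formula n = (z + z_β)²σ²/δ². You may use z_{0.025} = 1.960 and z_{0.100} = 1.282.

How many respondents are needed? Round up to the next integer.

n = 19

n = (z_{α/2} + z_β)² · σ² / δ²
  = (1.960 + 1.282)² · 8² / 5.8²
  = 10.5106 · 64 / 33.64
  = 20.00
Finite-population correction (N = 246): 20.00 / (1 + (20.00 − 1)/246) = 18.56.
Round up → n = 19.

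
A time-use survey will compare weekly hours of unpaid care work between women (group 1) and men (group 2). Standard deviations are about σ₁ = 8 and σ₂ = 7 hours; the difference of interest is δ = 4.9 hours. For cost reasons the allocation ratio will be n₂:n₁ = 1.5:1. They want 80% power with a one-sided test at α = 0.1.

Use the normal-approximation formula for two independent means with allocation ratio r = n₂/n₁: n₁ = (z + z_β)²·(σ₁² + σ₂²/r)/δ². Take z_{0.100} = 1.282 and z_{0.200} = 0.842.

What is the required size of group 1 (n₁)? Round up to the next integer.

n₁ = (z_α + z_β)² · (σ₁² + σ₂²/r) / δ²
   = (1.282 + 0.842)² · (8² + 7²/1.5) / 4.9²
   = 4.5114 · (64 + 32.6667) / 24.01
   = 4.5114 · 96.6667 / 24.01
   = 18.16
Round up → n₁ = 19; n₂ = r·n₁ = 1.5 × 19 = 29.

n₁ = 19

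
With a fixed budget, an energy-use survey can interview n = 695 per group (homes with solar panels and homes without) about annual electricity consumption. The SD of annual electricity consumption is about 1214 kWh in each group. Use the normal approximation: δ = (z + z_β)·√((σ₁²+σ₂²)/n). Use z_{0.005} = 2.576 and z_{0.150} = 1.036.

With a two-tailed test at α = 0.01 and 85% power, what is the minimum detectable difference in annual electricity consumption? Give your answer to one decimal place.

δ = (z_{α/2} + z_β) · √((σ₁²+σ₂²)/n)
  = (2.576 + 1.036) · √(2947592/695)
  = 3.612 · √4241.1
  = 3.612 · 65.1240
  = 235.2280

Minimum detectable difference ≈ 235.2 kWh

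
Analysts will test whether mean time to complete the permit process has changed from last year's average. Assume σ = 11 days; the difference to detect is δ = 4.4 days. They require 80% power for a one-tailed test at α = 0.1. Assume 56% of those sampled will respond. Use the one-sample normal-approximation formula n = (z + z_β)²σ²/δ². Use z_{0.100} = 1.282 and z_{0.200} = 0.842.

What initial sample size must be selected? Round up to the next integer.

n = 51

n = (z_α + z_β)² · σ² / δ²
  = (1.282 + 0.842)² · 11² / 4.4²
  = 4.5114 · 121 / 19.36
  = 28.20
Adjust for 56% response: 28.20 / 0.56 = 50.35.
Round up → n = 51.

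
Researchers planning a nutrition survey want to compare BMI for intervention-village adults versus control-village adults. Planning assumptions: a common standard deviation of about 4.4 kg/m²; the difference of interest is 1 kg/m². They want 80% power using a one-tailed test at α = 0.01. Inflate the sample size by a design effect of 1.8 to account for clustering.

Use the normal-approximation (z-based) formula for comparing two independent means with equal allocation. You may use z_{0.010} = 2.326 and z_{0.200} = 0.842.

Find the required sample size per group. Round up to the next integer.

n = 700 per group

n = (z_α + z_β)² · (σ₁² + σ₂²) / δ²
  = (2.326 + 0.842)² · (2·4.4² = 38.72) / 1²
  = 10.0362 · 38.72 / 1
  = 388.60
Design effect: 1.8 × 388.60 = 699.48.
Round up → n = 700 per group.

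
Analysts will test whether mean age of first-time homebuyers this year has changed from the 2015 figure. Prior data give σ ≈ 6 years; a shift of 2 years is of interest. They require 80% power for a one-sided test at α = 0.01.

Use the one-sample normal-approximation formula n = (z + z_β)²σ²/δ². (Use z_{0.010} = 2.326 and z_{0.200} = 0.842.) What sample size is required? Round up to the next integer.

n = 91

n = (z_α + z_β)² · σ² / δ²
  = (2.326 + 0.842)² · 6² / 2²
  = 10.0362 · 36 / 4
  = 90.33
Round up → n = 91.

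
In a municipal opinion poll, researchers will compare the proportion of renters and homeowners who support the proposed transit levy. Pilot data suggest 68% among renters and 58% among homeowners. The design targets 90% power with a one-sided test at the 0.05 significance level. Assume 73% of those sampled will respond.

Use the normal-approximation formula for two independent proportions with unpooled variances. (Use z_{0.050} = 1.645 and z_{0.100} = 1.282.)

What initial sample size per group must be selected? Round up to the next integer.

n = (z_α + z_β)² · [p₁(1−p₁) + p₂(1−p₂)] / (p₁ − p₂)²
  = (1.645 + 1.282)² · (0.68·0.32 + 0.58·0.42) / (0.10)²
  = (2.927)² · (0.2176 + 0.2436) / 0.0100
  = 8.5673 · 0.4612 / 0.0100
  = 395.13
Adjust for 73% response: 395.13 / 0.73 = 541.27.
Round up → n = 542 per group.

n = 542 per group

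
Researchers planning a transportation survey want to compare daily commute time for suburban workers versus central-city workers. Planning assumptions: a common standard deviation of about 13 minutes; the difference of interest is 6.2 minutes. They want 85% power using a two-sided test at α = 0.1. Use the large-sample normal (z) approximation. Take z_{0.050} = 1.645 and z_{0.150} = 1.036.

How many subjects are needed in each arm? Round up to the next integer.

n = (z_{α/2} + z_β)² · (σ₁² + σ₂²) / δ²
  = (1.645 + 1.036)² · (2·13² = 338) / 6.2²
  = 7.1878 · 338 / 38.44
  = 63.20
Round up → n = 64 per group.

n = 64 per group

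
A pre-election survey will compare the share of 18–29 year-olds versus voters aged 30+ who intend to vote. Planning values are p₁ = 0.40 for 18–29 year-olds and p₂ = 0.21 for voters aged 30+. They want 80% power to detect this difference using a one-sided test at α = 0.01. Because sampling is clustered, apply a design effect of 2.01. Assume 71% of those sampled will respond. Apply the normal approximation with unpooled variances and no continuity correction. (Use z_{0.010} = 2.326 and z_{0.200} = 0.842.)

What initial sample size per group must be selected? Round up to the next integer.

n = (z_α + z_β)² · [p₁(1−p₁) + p₂(1−p₂)] / (p₁ − p₂)²
  = (2.326 + 0.842)² · (0.40·0.60 + 0.21·0.79) / (0.19)²
  = (3.168)² · (0.2400 + 0.1659) / 0.0361
  = 10.0362 · 0.4059 / 0.0361
  = 112.84
Design effect: 2.01 × 112.84 = 226.82.
Adjust for 71% response: 226.82 / 0.71 = 319.46.
Round up → n = 320 per group.

n = 320 per group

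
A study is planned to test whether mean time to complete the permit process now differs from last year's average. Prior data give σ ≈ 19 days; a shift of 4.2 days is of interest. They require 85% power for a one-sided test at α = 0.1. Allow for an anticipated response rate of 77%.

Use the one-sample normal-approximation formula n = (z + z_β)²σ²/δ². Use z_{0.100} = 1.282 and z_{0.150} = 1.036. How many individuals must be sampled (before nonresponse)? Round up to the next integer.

n = (z_α + z_β)² · σ² / δ²
  = (1.282 + 1.036)² · 19² / 4.2²
  = 5.3731 · 361 / 17.64
  = 109.96
Adjust for 77% response: 109.96 / 0.77 = 142.81.
Round up → n = 143.

n = 143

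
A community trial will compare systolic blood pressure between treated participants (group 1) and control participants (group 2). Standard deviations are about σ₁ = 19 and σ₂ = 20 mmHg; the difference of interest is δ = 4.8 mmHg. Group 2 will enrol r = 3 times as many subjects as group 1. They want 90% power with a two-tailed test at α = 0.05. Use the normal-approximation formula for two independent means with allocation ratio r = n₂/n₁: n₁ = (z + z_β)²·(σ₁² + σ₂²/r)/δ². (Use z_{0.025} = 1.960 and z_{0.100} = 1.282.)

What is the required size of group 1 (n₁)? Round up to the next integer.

n₁ = 226

n₁ = (z_{α/2} + z_β)² · (σ₁² + σ₂²/r) / δ²
   = (1.960 + 1.282)² · (19² + 20²/3) / 4.8²
   = 10.5106 · (361 + 133.3333) / 23.04
   = 10.5106 · 494.3333 / 23.04
   = 225.51
Round up → n₁ = 226; n₂ = r·n₁ = 3 × 226 = 678.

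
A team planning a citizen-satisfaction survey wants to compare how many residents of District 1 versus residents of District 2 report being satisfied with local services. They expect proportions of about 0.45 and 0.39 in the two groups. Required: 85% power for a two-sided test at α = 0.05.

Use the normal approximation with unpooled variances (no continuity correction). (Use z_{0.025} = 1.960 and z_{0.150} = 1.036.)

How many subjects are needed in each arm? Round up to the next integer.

n = 1211 per group

n = (z_{α/2} + z_β)² · [p₁(1−p₁) + p₂(1−p₂)] / (p₁ − p₂)²
  = (1.960 + 1.036)² · (0.45·0.55 + 0.39·0.61) / (0.06)²
  = (2.996)² · (0.2475 + 0.2379) / 0.0036
  = 8.9760 · 0.4854 / 0.0036
  = 1210.27
Round up → n = 1211 per group.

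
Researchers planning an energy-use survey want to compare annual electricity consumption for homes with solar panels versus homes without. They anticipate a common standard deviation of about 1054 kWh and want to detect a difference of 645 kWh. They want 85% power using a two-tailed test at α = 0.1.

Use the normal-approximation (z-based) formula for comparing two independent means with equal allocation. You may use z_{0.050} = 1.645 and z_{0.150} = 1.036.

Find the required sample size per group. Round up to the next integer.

n = 39 per group

n = (z_{α/2} + z_β)² · (σ₁² + σ₂²) / δ²
  = (1.645 + 1.036)² · (2·1054² = 2221832) / 645²
  = 7.1878 · 2221832 / 416025
  = 38.39
Round up → n = 39 per group.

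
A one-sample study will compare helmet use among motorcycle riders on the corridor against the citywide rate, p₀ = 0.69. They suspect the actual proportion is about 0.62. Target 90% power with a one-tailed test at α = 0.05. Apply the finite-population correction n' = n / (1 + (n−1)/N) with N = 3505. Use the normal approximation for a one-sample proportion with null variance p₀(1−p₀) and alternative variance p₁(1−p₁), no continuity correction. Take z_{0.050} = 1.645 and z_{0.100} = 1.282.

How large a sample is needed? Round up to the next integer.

n = 352

n = [z_α·√(p₀q₀) + z_β·√(p₁q₁)]² / (p₁ − p₀)²
  = [1.645·√(0.69·0.31) + 1.282·√(0.62·0.38)]² / (-0.07)²
  = [1.645·0.4625 + 1.282·0.4854]² / 0.0049
  = [1.3831]² / 0.0049
  = 390.38
Finite-population correction (N = 3505): 390.38 / (1 + (390.38 − 1)/3505) = 351.35.
Round up → n = 352.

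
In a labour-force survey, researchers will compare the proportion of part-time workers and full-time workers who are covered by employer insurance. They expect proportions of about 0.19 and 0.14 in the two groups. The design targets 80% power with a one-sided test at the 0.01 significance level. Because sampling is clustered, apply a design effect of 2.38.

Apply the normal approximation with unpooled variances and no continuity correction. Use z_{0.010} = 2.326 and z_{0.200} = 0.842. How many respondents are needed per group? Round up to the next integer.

n = (z_α + z_β)² · [p₁(1−p₁) + p₂(1−p₂)] / (p₁ − p₂)²
  = (2.326 + 0.842)² · (0.19·0.81 + 0.14·0.86) / (0.05)²
  = (3.168)² · (0.1539 + 0.1204) / 0.0025
  = 10.0362 · 0.2743 / 0.0025
  = 1101.17
Design effect: 2.38 × 1101.17 = 2620.80.
Round up → n = 2621 per group.

n = 2621 per group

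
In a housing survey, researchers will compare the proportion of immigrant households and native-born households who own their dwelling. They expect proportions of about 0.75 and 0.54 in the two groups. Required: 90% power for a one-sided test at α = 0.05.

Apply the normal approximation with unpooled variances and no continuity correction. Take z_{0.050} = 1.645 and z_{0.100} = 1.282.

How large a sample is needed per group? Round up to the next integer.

n = (z_α + z_β)² · [p₁(1−p₁) + p₂(1−p₂)] / (p₁ − p₂)²
  = (1.645 + 1.282)² · (0.75·0.25 + 0.54·0.46) / (0.21)²
  = (2.927)² · (0.1875 + 0.2484) / 0.0441
  = 8.5673 · 0.4359 / 0.0441
  = 84.68
Round up → n = 85 per group.

n = 85 per group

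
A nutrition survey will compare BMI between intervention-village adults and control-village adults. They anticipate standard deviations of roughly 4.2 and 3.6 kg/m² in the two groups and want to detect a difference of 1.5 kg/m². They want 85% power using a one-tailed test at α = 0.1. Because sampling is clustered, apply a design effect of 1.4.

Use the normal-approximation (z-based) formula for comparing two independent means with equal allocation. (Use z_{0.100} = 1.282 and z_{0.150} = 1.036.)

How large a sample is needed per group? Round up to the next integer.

n = 103 per group

n = (z_α + z_β)² · (σ₁² + σ₂²) / δ²
  = (1.282 + 1.036)² · (4.2² + 3.6² = 30.6) / 1.5²
  = 5.3731 · 30.6 / 2.25
  = 73.07
Design effect: 1.4 × 73.07 = 102.30.
Round up → n = 103 per group.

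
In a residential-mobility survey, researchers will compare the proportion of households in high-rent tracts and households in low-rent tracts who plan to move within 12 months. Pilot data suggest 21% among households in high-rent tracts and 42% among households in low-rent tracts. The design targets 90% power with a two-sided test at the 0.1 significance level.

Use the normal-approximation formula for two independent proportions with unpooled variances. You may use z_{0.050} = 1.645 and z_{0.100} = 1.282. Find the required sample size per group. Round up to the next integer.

n = (z_{α/2} + z_β)² · [p₁(1−p₁) + p₂(1−p₂)] / (p₁ − p₂)²
  = (1.645 + 1.282)² · (0.21·0.79 + 0.42·0.58) / (-0.21)²
  = (2.927)² · (0.1659 + 0.2436) / 0.0441
  = 8.5673 · 0.4095 / 0.0441
  = 79.55
Round up → n = 80 per group.

n = 80 per group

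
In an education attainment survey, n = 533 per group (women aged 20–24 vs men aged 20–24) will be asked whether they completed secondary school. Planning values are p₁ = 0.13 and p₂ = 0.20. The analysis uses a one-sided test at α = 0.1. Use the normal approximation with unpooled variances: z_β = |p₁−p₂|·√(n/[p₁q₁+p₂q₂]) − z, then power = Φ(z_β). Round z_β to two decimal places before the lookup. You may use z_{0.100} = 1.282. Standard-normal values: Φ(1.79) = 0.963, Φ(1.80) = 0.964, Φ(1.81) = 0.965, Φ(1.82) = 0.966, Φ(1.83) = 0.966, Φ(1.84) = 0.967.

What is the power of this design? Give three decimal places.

Power ≈ 0.965

z_β = |p₁−p₂|·√(n/[p₁q₁+p₂q₂]) − z_α
    = 0.07 · √(533/0.2731) − 1.282
    = 0.07 · 44.1777 − 1.282
    = 3.0924 − 1.282 = 1.8104 → 1.81
Power = Φ(1.81) = 0.965.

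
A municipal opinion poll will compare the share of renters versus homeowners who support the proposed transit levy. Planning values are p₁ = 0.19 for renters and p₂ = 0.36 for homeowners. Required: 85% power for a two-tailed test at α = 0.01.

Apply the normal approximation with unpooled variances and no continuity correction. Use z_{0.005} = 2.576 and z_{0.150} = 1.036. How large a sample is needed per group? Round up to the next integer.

n = 174 per group

n = (z_{α/2} + z_β)² · [p₁(1−p₁) + p₂(1−p₂)] / (p₁ − p₂)²
  = (2.576 + 1.036)² · (0.19·0.81 + 0.36·0.64) / (-0.17)²
  = (3.612)² · (0.1539 + 0.2304) / 0.0289
  = 13.0465 · 0.3843 / 0.0289
  = 173.49
Round up → n = 174 per group.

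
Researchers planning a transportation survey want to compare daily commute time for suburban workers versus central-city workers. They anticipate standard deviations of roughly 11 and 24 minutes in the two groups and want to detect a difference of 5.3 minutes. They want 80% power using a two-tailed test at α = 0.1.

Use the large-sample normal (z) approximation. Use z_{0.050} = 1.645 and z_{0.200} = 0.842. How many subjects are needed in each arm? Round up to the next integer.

n = 154 per group

n = (z_{α/2} + z_β)² · (σ₁² + σ₂²) / δ²
  = (1.645 + 0.842)² · (11² + 24² = 697) / 5.3²
  = 6.1852 · 697 / 28.09
  = 153.47
Round up → n = 154 per group.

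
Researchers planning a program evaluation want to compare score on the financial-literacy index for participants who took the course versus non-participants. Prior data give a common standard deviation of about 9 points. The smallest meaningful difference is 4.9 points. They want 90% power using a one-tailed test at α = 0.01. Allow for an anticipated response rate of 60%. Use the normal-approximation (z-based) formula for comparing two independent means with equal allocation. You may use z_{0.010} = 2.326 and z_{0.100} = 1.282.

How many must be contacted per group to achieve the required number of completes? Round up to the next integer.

n = (z_α + z_β)² · (σ₁² + σ₂²) / δ²
  = (2.326 + 1.282)² · (2·9² = 162) / 4.9²
  = 13.0177 · 162 / 24.01
  = 87.83
Adjust for 60% response: 87.83 / 0.60 = 146.39.
Round up → n = 147 per group.

n = 147 per group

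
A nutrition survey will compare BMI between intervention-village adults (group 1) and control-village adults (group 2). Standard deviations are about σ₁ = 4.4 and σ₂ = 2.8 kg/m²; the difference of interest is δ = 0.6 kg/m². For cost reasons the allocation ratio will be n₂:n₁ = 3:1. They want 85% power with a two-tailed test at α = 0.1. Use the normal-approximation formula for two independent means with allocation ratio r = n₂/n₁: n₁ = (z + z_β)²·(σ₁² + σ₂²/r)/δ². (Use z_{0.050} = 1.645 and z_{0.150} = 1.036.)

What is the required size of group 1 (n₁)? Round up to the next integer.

n₁ = 439

n₁ = (z_{α/2} + z_β)² · (σ₁² + σ₂²/r) / δ²
   = (1.645 + 1.036)² · (4.4² + 2.8²/3) / 0.6²
   = 7.1878 · (19.36 + 2.6133) / 0.36
   = 7.1878 · 21.9733 / 0.36
   = 438.72
Round up → n₁ = 439; n₂ = r·n₁ = 3 × 439 = 1317.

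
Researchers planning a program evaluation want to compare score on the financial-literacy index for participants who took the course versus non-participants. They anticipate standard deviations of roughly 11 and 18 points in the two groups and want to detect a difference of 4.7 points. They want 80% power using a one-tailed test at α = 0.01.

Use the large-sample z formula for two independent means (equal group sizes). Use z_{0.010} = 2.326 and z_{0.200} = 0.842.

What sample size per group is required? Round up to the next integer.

n = (z_α + z_β)² · (σ₁² + σ₂²) / δ²
  = (2.326 + 0.842)² · (11² + 18² = 445) / 4.7²
  = 10.0362 · 445 / 22.09
  = 202.18
Round up → n = 203 per group.

n = 203 per group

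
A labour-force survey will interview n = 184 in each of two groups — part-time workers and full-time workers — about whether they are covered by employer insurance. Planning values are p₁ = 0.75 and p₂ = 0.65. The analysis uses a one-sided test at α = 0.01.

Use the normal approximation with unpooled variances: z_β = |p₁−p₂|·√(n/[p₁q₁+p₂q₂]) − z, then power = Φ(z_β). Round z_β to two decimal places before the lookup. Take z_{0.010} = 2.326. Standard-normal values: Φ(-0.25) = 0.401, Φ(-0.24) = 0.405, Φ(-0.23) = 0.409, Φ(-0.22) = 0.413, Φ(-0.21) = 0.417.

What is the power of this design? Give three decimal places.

Power ≈ 0.413

z_β = |p₁−p₂|·√(n/[p₁q₁+p₂q₂]) − z_α
    = 0.10 · √(184/0.4150) − 2.326
    = 0.10 · 21.0564 − 2.326
    = 2.1056 − 2.326 = -0.2204 → -0.22
Power = Φ(-0.22) = 0.413.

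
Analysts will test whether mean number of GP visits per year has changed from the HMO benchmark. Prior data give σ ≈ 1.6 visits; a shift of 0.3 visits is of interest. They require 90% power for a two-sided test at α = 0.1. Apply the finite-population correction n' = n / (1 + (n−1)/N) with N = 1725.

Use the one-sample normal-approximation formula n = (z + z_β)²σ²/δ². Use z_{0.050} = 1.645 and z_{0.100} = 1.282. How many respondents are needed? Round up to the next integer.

n = 214

n = (z_{α/2} + z_β)² · σ² / δ²
  = (1.645 + 1.282)² · 1.6² / 0.3²
  = 8.5673 · 2.56 / 0.09
  = 243.69
Finite-population correction (N = 1725): 243.69 / (1 + (243.69 − 1)/1725) = 213.64.
Round up → n = 214.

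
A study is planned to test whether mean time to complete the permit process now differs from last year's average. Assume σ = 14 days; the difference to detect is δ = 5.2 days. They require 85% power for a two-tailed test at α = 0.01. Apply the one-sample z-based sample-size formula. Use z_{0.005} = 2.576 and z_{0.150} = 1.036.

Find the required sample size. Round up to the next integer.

n = 95

n = (z_{α/2} + z_β)² · σ² / δ²
  = (2.576 + 1.036)² · 14² / 5.2²
  = 13.0465 · 196 / 27.04
  = 94.57
Round up → n = 95.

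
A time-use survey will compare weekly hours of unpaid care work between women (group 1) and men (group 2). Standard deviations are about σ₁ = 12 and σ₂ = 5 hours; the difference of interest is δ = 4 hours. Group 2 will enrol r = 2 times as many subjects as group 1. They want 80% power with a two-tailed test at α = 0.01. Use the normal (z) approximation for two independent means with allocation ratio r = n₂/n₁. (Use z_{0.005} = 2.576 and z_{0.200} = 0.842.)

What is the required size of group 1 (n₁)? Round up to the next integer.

n₁ = 115

n₁ = (z_{α/2} + z_β)² · (σ₁² + σ₂²/r) / δ²
   = (2.576 + 0.842)² · (12² + 5²/2) / 4²
   = 11.6827 · (144 + 12.5) / 16
   = 11.6827 · 156.5 / 16
   = 114.27
Round up → n₁ = 115; n₂ = r·n₁ = 2 × 115 = 230.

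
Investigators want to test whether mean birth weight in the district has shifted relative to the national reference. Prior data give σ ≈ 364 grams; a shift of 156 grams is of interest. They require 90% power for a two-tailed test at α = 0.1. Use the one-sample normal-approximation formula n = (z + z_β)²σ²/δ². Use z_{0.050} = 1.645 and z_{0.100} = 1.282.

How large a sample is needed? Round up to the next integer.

n = (z_{α/2} + z_β)² · σ² / δ²
  = (1.645 + 1.282)² · 364² / 156²
  = 8.5673 · 132496 / 24336
  = 46.64
Round up → n = 47.

n = 47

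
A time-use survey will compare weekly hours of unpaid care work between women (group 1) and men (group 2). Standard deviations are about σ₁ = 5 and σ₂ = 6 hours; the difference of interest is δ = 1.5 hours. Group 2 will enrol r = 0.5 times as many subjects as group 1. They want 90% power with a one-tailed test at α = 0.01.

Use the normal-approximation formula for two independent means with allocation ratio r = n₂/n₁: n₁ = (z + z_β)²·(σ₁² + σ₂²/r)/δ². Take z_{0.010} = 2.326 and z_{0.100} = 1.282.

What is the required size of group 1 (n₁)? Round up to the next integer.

n₁ = 562

n₁ = (z_α + z_β)² · (σ₁² + σ₂²/r) / δ²
   = (2.326 + 1.282)² · (5² + 6²/0.5) / 1.5²
   = 13.0177 · (25 + 72) / 2.25
   = 13.0177 · 97 / 2.25
   = 561.21
Round up → n₁ = 562; n₂ = r·n₁ = 0.5 × 562 = 281.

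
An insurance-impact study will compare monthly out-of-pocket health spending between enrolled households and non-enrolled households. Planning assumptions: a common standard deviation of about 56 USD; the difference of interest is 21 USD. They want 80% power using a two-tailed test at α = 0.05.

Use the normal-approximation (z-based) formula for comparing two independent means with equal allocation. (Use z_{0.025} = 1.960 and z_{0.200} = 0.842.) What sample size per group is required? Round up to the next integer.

n = 112 per group

n = (z_{α/2} + z_β)² · (σ₁² + σ₂²) / δ²
  = (1.960 + 0.842)² · (2·56² = 6272) / 21²
  = 7.8512 · 6272 / 441
  = 111.66
Round up → n = 112 per group.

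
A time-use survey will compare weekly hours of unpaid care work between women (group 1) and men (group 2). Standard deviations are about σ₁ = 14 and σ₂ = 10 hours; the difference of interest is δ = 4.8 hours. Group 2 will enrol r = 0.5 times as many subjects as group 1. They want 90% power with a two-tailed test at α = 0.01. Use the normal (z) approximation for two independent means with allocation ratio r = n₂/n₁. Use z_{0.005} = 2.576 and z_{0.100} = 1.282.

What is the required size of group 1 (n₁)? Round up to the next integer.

n₁ = 256

n₁ = (z_{α/2} + z_β)² · (σ₁² + σ₂²/r) / δ²
   = (2.576 + 1.282)² · (14² + 10²/0.5) / 4.8²
   = 14.8842 · (196 + 200) / 23.04
   = 14.8842 · 396 / 23.04
   = 255.82
Round up → n₁ = 256; n₂ = r·n₁ = 0.5 × 256 = 128.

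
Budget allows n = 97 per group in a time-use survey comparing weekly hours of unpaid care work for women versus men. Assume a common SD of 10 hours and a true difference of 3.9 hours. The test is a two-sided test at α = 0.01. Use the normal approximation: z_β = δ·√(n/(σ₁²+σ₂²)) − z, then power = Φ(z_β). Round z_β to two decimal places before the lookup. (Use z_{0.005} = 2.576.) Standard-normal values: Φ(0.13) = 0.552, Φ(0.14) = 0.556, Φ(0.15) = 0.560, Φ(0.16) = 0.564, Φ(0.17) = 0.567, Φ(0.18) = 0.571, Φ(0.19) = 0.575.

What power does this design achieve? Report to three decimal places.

Power ≈ 0.556

z_β = δ·√(n/(σ₁²+σ₂²)) − z_{α/2}
    = 3.9 · √(97/200) − 2.576
    = 3.9 · 0.69642 − 2.576
    = 2.7160 − 2.576 = 0.1400 → 0.14
Power = Φ(0.14) = 0.556.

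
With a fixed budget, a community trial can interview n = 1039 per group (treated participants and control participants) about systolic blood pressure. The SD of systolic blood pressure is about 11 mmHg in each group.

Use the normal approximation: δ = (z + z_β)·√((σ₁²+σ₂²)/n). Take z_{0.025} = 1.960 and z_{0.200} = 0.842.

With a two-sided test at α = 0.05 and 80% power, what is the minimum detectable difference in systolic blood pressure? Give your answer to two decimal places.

δ = (z_{α/2} + z_β) · √((σ₁²+σ₂²)/n)
  = (1.960 + 0.842) · √(242/1039)
  = 2.802 · √0.23292
  = 2.802 · 0.4826
  = 1.3523

Minimum detectable difference ≈ 1.35 mmHg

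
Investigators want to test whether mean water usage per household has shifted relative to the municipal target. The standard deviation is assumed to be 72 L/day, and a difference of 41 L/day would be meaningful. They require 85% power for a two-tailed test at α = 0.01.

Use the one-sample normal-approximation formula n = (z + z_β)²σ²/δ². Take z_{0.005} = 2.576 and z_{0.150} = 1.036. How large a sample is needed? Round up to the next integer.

n = 41

n = (z_{α/2} + z_β)² · σ² / δ²
  = (2.576 + 1.036)² · 72² / 41²
  = 13.0465 · 5184 / 1681
  = 40.23
Round up → n = 41.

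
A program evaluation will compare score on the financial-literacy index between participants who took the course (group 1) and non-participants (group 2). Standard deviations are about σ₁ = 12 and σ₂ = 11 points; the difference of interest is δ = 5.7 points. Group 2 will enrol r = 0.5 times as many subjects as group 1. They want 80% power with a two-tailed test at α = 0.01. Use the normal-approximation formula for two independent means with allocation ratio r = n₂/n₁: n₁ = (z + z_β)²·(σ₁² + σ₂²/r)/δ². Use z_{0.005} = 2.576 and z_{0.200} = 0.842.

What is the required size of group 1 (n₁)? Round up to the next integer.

n₁ = 139

n₁ = (z_{α/2} + z_β)² · (σ₁² + σ₂²/r) / δ²
   = (2.576 + 0.842)² · (12² + 11²/0.5) / 5.7²
   = 11.6827 · (144 + 242) / 32.49
   = 11.6827 · 386 / 32.49
   = 138.80
Round up → n₁ = 139; n₂ = r·n₁ = 0.5 × 139 = 70.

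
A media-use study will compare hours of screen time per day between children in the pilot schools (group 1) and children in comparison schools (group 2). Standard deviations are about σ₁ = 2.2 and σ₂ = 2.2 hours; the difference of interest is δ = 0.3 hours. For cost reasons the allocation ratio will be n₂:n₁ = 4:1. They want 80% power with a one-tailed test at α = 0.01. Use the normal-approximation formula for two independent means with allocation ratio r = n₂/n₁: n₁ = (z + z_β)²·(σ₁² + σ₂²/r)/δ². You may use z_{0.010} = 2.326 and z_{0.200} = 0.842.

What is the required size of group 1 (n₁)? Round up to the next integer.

n₁ = (z_α + z_β)² · (σ₁² + σ₂²/r) / δ²
   = (2.326 + 0.842)² · (2.2² + 2.2²/4) / 0.3²
   = 10.0362 · (4.84 + 1.21) / 0.09
   = 10.0362 · 6.05 / 0.09
   = 674.66
Round up → n₁ = 675; n₂ = r·n₁ = 4 × 675 = 2700.

n₁ = 675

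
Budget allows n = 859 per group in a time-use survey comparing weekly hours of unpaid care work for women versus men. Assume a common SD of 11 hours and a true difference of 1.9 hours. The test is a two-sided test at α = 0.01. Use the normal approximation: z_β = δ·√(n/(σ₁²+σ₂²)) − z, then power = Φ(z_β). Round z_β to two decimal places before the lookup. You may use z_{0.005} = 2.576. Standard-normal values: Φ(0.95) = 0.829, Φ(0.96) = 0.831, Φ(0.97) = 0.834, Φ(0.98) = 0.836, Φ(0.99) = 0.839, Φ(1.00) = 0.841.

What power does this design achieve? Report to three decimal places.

Power ≈ 0.841

z_β = δ·√(n/(σ₁²+σ₂²)) − z_{α/2}
    = 1.9 · √(859/242) − 2.576
    = 1.9 · 1.88403 − 2.576
    = 3.5797 − 2.576 = 1.0037 → 1.00
Power = Φ(1.00) = 0.841.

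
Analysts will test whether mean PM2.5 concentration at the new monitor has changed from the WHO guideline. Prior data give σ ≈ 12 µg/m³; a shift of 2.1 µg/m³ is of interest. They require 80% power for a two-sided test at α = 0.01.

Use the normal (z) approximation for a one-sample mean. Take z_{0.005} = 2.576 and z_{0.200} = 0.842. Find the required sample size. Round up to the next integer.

n = (z_{α/2} + z_β)² · σ² / δ²
  = (2.576 + 0.842)² · 12² / 2.1²
  = 11.6827 · 144 / 4.41
  = 381.48
Round up → n = 382.

n = 382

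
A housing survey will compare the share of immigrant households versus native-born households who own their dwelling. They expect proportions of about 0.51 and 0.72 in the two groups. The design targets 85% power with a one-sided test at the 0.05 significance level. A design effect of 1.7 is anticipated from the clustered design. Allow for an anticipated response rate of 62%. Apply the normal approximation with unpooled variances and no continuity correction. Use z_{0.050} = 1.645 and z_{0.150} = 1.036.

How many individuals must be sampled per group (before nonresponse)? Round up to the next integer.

n = 202 per group

n = (z_α + z_β)² · [p₁(1−p₁) + p₂(1−p₂)] / (p₁ − p₂)²
  = (1.645 + 1.036)² · (0.51·0.49 + 0.72·0.28) / (-0.21)²
  = (2.681)² · (0.2499 + 0.2016) / 0.0441
  = 7.1878 · 0.4515 / 0.0441
  = 73.59
Design effect: 1.7 × 73.59 = 125.10.
Adjust for 62% response: 125.10 / 0.62 = 201.78.
Round up → n = 202 per group.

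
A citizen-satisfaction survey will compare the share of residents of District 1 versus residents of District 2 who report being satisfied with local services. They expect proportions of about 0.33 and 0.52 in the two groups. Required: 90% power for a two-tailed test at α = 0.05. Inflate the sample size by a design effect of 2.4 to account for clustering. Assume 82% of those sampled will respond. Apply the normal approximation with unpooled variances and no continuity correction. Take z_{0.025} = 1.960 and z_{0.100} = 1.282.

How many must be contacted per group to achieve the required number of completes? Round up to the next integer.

n = 402 per group

n = (z_{α/2} + z_β)² · [p₁(1−p₁) + p₂(1−p₂)] / (p₁ − p₂)²
  = (1.960 + 1.282)² · (0.33·0.67 + 0.52·0.48) / (-0.19)²
  = (3.242)² · (0.2211 + 0.2496) / 0.0361
  = 10.5106 · 0.4707 / 0.0361
  = 137.04
Design effect: 2.4 × 137.04 = 328.91.
Adjust for 82% response: 328.91 / 0.82 = 401.11.
Round up → n = 402 per group.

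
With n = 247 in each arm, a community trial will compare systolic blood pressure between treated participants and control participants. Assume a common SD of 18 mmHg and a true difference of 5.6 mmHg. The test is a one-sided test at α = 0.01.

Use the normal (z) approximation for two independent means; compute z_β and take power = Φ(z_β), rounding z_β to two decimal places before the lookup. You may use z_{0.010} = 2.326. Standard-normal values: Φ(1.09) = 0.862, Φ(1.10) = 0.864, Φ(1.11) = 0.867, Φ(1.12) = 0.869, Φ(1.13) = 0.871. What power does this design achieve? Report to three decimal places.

Power ≈ 0.871

z_β = δ·√(n/(σ₁²+σ₂²)) − z_α
    = 5.6 · √(247/648) − 2.326
    = 5.6 · 0.61739 − 2.326
    = 3.4574 − 2.326 = 1.1314 → 1.13
Power = Φ(1.13) = 0.871.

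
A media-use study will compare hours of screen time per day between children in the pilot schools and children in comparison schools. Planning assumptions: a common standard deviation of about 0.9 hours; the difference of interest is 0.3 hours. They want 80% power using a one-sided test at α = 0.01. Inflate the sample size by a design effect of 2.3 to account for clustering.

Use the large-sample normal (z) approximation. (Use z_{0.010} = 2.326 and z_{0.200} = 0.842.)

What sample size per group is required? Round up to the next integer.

n = 416 per group

n = (z_α + z_β)² · (σ₁² + σ₂²) / δ²
  = (2.326 + 0.842)² · (2·0.9² = 1.62) / 0.3²
  = 10.0362 · 1.62 / 0.09
  = 180.65
Design effect: 2.3 × 180.65 = 415.50.
Round up → n = 416 per group.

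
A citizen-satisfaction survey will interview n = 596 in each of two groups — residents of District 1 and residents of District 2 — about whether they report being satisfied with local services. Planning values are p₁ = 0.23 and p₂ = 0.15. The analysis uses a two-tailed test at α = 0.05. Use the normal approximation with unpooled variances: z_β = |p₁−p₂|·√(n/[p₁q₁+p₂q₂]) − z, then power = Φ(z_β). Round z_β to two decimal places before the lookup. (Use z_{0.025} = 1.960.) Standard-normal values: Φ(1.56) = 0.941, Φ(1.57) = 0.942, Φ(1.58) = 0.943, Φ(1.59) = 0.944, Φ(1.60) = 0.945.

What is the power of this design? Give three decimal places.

Power ≈ 0.943

z_β = |p₁−p₂|·√(n/[p₁q₁+p₂q₂]) − z_{α/2}
    = 0.08 · √(596/0.3046) − 1.960
    = 0.08 · 44.2342 − 1.960
    = 3.5387 − 1.960 = 1.5787 → 1.58
Power = Φ(1.58) = 0.943.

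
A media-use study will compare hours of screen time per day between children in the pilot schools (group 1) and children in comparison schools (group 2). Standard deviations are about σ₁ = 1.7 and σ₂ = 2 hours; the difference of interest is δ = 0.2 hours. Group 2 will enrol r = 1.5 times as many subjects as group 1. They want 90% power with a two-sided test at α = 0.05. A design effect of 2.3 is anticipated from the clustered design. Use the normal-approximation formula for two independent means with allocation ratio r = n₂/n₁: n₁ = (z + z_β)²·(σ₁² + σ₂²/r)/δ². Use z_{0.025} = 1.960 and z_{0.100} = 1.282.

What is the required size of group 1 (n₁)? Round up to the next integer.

n₁ = (z_{α/2} + z_β)² · (σ₁² + σ₂²/r) / δ²
   = (1.960 + 1.282)² · (1.7² + 2²/1.5) / 0.2²
   = 10.5106 · (2.89 + 2.6667) / 0.04
   = 10.5106 · 5.5567 / 0.04
   = 1460.09
Design effect: 2.3 × 1460.09 = 3358.21.
Round up → n₁ = 3359; n₂ = r·n₁ = 1.5 × 3359 = 5039.

n₁ = 3359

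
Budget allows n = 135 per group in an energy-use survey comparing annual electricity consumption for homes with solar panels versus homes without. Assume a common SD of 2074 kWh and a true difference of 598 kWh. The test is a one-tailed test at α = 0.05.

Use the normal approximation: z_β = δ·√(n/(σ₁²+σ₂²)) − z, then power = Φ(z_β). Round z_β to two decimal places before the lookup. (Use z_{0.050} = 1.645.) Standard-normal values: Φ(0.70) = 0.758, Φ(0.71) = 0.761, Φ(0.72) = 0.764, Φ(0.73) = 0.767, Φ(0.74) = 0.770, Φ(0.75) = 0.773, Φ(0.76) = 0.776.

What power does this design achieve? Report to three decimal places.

Power ≈ 0.764

z_β = δ·√(n/(σ₁²+σ₂²)) − z_α
    = 598 · √(135/8602952) − 1.645
    = 598 · 0.00396 − 1.645
    = 2.3689 − 1.645 = 0.7239 → 0.72
Power = Φ(0.72) = 0.764.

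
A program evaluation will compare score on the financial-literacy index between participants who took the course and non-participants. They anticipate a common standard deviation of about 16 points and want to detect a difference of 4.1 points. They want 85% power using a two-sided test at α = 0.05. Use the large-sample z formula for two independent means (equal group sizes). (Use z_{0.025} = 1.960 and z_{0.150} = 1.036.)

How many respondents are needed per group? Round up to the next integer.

n = 274 per group

n = (z_{α/2} + z_β)² · (σ₁² + σ₂²) / δ²
  = (1.960 + 1.036)² · (2·16² = 512) / 4.1²
  = 8.9760 · 512 / 16.81
  = 273.39
Round up → n = 274 per group.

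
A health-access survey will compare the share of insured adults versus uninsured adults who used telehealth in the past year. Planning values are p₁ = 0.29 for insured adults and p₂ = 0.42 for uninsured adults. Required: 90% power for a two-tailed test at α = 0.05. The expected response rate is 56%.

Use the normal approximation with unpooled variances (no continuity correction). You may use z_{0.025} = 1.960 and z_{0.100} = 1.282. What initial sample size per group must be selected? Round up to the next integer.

n = (z_{α/2} + z_β)² · [p₁(1−p₁) + p₂(1−p₂)] / (p₁ − p₂)²
  = (1.960 + 1.282)² · (0.29·0.71 + 0.42·0.58) / (-0.13)²
  = (3.242)² · (0.2059 + 0.2436) / 0.0169
  = 10.5106 · 0.4495 / 0.0169
  = 279.56
Adjust for 56% response: 279.56 / 0.56 = 499.21.
Round up → n = 500 per group.

n = 500 per group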